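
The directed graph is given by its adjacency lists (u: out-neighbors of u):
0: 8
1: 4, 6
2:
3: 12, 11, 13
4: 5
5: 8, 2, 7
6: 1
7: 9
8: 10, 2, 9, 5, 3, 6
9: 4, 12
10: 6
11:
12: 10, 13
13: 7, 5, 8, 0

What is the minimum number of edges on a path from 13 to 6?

2

Level 0: 13
Level 1: 0, 5, 7, 8
Level 2: 2, 3, 6, 9, 10
Level 3: 1, 4, 11, 12
6 first appears at level 2.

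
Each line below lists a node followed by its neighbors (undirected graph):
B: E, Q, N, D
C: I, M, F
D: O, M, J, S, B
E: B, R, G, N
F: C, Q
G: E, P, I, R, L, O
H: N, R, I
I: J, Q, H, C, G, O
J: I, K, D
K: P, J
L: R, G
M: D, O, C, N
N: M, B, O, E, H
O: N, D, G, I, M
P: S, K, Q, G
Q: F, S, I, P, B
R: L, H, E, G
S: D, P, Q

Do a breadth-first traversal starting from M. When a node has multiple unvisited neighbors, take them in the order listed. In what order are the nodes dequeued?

Visit M; enqueue D, O, C, N → queue [D, O, C, N]
Visit D; enqueue J, S, B → queue [O, C, N, J, S, B]
Visit O; enqueue G, I → queue [C, N, J, S, B, G, I]
Visit C; enqueue F → queue [N, J, S, B, G, I, F]
Visit N; enqueue E, H → queue [J, S, B, G, I, F, E, H]
Visit J; enqueue K → queue [S, B, G, I, F, E, H, K]
Visit S; enqueue P, Q → queue [B, G, I, F, E, H, K, P, Q]
Visit B → queue [G, I, F, E, H, K, P, Q]
Visit G; enqueue R, L → queue [I, F, E, H, K, P, Q, R, L]
Visit I → queue [F, E, H, K, P, Q, R, L]
Visit F → queue [E, H, K, P, Q, R, L]
Visit E → queue [H, K, P, Q, R, L]
Visit H → queue [K, P, Q, R, L]
Visit K → queue [P, Q, R, L]
Visit P → queue [Q, R, L]
Visit Q → queue [R, L]
Visit R → queue [L]
Visit L → queue []

M → D → O → C → N → J → S → B → G → I → F → E → H → K → P → Q → R → L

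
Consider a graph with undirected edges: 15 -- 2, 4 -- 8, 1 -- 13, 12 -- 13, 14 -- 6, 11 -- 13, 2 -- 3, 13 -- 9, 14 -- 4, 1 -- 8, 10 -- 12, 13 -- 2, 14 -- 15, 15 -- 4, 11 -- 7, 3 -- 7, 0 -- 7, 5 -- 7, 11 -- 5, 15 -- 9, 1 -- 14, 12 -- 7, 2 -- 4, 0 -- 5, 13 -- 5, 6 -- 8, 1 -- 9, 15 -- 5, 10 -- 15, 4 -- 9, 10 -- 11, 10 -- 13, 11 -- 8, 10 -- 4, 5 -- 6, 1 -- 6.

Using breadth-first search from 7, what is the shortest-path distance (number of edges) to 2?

2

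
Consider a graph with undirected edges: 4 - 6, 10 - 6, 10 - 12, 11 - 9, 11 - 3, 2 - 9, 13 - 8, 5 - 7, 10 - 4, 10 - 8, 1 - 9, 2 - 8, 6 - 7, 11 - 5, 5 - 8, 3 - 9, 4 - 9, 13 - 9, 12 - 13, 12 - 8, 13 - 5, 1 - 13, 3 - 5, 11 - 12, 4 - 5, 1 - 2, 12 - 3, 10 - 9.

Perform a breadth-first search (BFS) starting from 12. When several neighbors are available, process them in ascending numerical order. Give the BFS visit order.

12, 3, 8, 10, 11, 13, 5, 9, 2, 4, 6, 1, 7

Visit 12; enqueue 3, 8, 10, 11, 13 → queue [3, 8, 10, 11, 13]
Visit 3; enqueue 5, 9 → queue [8, 10, 11, 13, 5, 9]
Visit 8; enqueue 2 → queue [10, 11, 13, 5, 9, 2]
Visit 10; enqueue 4, 6 → queue [11, 13, 5, 9, 2, 4, 6]
Visit 11 → queue [13, 5, 9, 2, 4, 6]
Visit 13; enqueue 1 → queue [5, 9, 2, 4, 6, 1]
Visit 5; enqueue 7 → queue [9, 2, 4, 6, 1, 7]
Visit 9 → queue [2, 4, 6, 1, 7]
Visit 2 → queue [4, 6, 1, 7]
Visit 4 → queue [6, 1, 7]
Visit 6 → queue [1, 7]
Visit 1 → queue [7]
Visit 7 → queue []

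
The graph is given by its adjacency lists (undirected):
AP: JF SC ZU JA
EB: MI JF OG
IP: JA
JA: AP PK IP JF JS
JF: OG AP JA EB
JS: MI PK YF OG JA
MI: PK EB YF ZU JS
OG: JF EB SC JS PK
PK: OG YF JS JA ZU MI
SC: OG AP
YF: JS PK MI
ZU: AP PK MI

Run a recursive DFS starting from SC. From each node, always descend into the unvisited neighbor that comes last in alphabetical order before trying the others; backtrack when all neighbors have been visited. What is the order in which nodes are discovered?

SC OG PK ZU MI YF JS JA JF EB AP IP

Visit SC
SC → OG
OG → PK
PK → ZU
ZU → MI
MI → YF
YF → JS
JS → JA
JA → JF
JF → EB
JF → AP
JA → IP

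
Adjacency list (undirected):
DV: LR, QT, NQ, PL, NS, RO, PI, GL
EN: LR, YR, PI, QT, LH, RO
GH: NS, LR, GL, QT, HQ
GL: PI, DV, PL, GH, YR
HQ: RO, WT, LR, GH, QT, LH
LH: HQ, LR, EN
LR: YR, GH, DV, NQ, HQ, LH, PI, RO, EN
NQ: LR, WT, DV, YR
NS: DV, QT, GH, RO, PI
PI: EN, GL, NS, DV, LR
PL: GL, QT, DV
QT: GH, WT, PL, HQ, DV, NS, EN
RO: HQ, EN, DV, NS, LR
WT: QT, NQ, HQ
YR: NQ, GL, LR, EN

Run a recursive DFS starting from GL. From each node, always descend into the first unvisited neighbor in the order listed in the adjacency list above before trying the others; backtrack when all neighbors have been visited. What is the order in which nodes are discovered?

Visit GL
GL → PI
PI → EN
EN → LR
LR → YR
YR → NQ
NQ → WT
WT → QT
QT → GH
GH → NS
NS → DV
DV → PL
DV → RO
RO → HQ
HQ → LH

GL, PI, EN, LR, YR, NQ, WT, QT, GH, NS, DV, PL, RO, HQ, LH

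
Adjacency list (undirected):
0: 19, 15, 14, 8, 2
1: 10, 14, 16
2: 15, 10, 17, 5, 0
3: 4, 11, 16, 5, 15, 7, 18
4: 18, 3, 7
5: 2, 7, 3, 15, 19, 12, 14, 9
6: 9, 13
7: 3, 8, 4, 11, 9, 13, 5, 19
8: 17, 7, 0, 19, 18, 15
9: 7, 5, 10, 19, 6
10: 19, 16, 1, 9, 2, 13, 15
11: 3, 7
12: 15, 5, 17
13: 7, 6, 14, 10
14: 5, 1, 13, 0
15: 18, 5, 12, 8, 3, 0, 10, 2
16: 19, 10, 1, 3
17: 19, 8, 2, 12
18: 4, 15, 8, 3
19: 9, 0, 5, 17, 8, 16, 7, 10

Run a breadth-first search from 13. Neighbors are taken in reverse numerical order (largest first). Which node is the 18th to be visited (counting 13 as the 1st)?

Visit 13; enqueue 14, 10, 7, 6 → queue [14, 10, 7, 6]
Visit 14; enqueue 5, 1, 0 → queue [10, 7, 6, 5, 1, 0]
Visit 10; enqueue 19, 16, 15, 9, 2 → queue [7, 6, 5, 1, 0, 19, 16, 15, 9, 2]
Visit 7; enqueue 11, 8, 4, 3 → queue [6, 5, 1, 0, 19, 16, 15, 9, 2, 11, 8, 4, 3]
Visit 6 → queue [5, 1, 0, 19, 16, 15, 9, 2, 11, 8, 4, 3]
Visit 5; enqueue 12 → queue [1, 0, 19, 16, 15, 9, 2, 11, 8, 4, 3, 12]
Visit 1 → queue [0, 19, 16, 15, 9, 2, 11, 8, 4, 3, 12]
Visit 0 → queue [19, 16, 15, 9, 2, 11, 8, 4, 3, 12]
Visit 19; enqueue 17 → queue [16, 15, 9, 2, 11, 8, 4, 3, 12, 17]
Visit 16 → queue [15, 9, 2, 11, 8, 4, 3, 12, 17]
Visit 15; enqueue 18 → queue [9, 2, 11, 8, 4, 3, 12, 17, 18]
Visit 9 → queue [2, 11, 8, 4, 3, 12, 17, 18]
Visit 2 → queue [11, 8, 4, 3, 12, 17, 18]
Visit 11 → queue [8, 4, 3, 12, 17, 18]
Visit 8 → queue [4, 3, 12, 17, 18]
Visit 4 → queue [3, 12, 17, 18]
Visit 3 → queue [12, 17, 18]
Visit 12 → queue [17, 18]
Visit 17 → queue [18]
Visit 18 → queue []

Visit order: 13, 14, 10, 7, 6, 5, 1, 0, 19, 16, 15, 9, 2, 11, 8, 4, 3, 12, 17, 18

12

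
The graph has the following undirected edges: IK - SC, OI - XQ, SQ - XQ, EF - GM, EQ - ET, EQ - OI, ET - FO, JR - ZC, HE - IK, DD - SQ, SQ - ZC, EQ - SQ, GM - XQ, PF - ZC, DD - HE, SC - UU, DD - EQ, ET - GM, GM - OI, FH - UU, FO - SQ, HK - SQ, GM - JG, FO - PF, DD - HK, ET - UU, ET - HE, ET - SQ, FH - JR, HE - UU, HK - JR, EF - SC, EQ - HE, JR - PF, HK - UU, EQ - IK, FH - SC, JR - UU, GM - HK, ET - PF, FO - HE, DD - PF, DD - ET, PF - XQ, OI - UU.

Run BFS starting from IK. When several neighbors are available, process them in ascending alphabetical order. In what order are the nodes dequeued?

Visit IK; enqueue EQ, HE, SC → queue [EQ, HE, SC]
Visit EQ; enqueue DD, ET, OI, SQ → queue [HE, SC, DD, ET, OI, SQ]
Visit HE; enqueue FO, UU → queue [SC, DD, ET, OI, SQ, FO, UU]
Visit SC; enqueue EF, FH → queue [DD, ET, OI, SQ, FO, UU, EF, FH]
Visit DD; enqueue HK, PF → queue [ET, OI, SQ, FO, UU, EF, FH, HK, PF]
Visit ET; enqueue GM → queue [OI, SQ, FO, UU, EF, FH, HK, PF, GM]
Visit OI; enqueue XQ → queue [SQ, FO, UU, EF, FH, HK, PF, GM, XQ]
Visit SQ; enqueue ZC → queue [FO, UU, EF, FH, HK, PF, GM, XQ, ZC]
Visit FO → queue [UU, EF, FH, HK, PF, GM, XQ, ZC]
Visit UU; enqueue JR → queue [EF, FH, HK, PF, GM, XQ, ZC, JR]
Visit EF → queue [FH, HK, PF, GM, XQ, ZC, JR]
Visit FH → queue [HK, PF, GM, XQ, ZC, JR]
Visit HK → queue [PF, GM, XQ, ZC, JR]
Visit PF → queue [GM, XQ, ZC, JR]
Visit GM; enqueue JG → queue [XQ, ZC, JR, JG]
Visit XQ → queue [ZC, JR, JG]
Visit ZC → queue [JR, JG]
Visit JR → queue [JG]
Visit JG → queue []

IK EQ HE SC DD ET OI SQ FO UU EF FH HK PF GM XQ ZC JR JG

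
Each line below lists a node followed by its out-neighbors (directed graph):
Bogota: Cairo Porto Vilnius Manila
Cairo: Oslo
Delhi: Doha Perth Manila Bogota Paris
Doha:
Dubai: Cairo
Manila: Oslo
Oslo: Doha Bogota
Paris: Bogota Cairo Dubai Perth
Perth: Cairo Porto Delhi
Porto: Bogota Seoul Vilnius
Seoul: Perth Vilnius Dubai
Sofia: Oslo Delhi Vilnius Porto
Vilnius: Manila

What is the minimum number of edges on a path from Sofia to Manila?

Level 0: Sofia
Level 1: Delhi, Oslo, Porto, Vilnius
Level 2: Bogota, Doha, Manila, Paris, Perth, Seoul
Level 3: Cairo, Dubai
Manila first appears at level 2.

2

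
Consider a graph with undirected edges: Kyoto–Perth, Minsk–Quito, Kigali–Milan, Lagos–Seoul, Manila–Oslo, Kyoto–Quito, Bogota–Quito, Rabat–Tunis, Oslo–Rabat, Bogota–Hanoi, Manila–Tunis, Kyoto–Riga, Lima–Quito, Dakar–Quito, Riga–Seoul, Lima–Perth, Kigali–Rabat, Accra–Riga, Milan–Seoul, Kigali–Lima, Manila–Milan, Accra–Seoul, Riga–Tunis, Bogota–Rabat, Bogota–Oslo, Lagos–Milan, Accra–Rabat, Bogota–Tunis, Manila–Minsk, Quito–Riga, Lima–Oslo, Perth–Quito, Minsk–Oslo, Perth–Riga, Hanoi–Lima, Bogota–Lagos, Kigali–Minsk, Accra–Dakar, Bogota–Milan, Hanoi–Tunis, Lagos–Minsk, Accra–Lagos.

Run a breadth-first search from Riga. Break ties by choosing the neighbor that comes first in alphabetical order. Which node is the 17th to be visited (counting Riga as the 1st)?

Kigali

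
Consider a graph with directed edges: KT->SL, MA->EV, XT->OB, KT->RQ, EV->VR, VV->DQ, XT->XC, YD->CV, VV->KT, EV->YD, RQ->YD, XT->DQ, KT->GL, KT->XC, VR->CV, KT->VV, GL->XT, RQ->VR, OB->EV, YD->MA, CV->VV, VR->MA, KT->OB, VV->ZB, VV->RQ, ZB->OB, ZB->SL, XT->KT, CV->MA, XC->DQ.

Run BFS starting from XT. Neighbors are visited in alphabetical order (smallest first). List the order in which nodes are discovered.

Visit XT; enqueue DQ, KT, OB, XC → queue [DQ, KT, OB, XC]
Visit DQ → queue [KT, OB, XC]
Visit KT; enqueue GL, RQ, SL, VV → queue [OB, XC, GL, RQ, SL, VV]
Visit OB; enqueue EV → queue [XC, GL, RQ, SL, VV, EV]
Visit XC → queue [GL, RQ, SL, VV, EV]
Visit GL → queue [RQ, SL, VV, EV]
Visit RQ; enqueue VR, YD → queue [SL, VV, EV, VR, YD]
Visit SL → queue [VV, EV, VR, YD]
Visit VV; enqueue ZB → queue [EV, VR, YD, ZB]
Visit EV → queue [VR, YD, ZB]
Visit VR; enqueue CV, MA → queue [YD, ZB, CV, MA]
Visit YD → queue [ZB, CV, MA]
Visit ZB → queue [CV, MA]
Visit CV → queue [MA]
Visit MA → queue []

XT DQ KT OB XC GL RQ SL VV EV VR YD ZB CV MA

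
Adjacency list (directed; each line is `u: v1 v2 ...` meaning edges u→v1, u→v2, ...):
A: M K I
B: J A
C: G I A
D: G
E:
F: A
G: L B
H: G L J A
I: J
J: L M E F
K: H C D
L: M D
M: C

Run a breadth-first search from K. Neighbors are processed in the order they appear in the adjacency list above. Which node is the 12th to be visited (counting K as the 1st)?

E

Visit K; enqueue H, C, D → queue [H, C, D]
Visit H; enqueue G, L, J, A → queue [C, D, G, L, J, A]
Visit C; enqueue I → queue [D, G, L, J, A, I]
Visit D → queue [G, L, J, A, I]
Visit G; enqueue B → queue [L, J, A, I, B]
Visit L; enqueue M → queue [J, A, I, B, M]
Visit J; enqueue E, F → queue [A, I, B, M, E, F]
Visit A → queue [I, B, M, E, F]
Visit I → queue [B, M, E, F]
Visit B → queue [M, E, F]
Visit M → queue [E, F]
Visit E → queue [F]
Visit F → queue []

Visit order: K, H, C, D, G, L, J, A, I, B, M, E, F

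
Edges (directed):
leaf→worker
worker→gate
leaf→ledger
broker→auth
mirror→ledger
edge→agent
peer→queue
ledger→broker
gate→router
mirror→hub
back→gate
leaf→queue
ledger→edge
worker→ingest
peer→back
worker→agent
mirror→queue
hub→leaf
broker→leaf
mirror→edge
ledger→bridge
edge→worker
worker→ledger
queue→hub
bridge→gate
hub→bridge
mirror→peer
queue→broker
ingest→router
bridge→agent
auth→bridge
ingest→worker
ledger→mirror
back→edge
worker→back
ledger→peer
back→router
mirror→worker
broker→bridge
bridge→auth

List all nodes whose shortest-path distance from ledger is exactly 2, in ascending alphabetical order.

agent, auth, back, gate, hub, leaf, queue, worker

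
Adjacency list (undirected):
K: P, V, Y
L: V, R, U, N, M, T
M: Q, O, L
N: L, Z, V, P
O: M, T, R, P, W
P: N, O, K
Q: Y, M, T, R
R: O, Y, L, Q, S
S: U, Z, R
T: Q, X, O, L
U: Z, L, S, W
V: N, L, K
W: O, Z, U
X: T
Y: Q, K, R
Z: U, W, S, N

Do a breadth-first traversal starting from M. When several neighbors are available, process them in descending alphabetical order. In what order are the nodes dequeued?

Visit M; enqueue Q, O, L → queue [Q, O, L]
Visit Q; enqueue Y, T, R → queue [O, L, Y, T, R]
Visit O; enqueue W, P → queue [L, Y, T, R, W, P]
Visit L; enqueue V, U, N → queue [Y, T, R, W, P, V, U, N]
Visit Y; enqueue K → queue [T, R, W, P, V, U, N, K]
Visit T; enqueue X → queue [R, W, P, V, U, N, K, X]
Visit R; enqueue S → queue [W, P, V, U, N, K, X, S]
Visit W; enqueue Z → queue [P, V, U, N, K, X, S, Z]
Visit P → queue [V, U, N, K, X, S, Z]
Visit V → queue [U, N, K, X, S, Z]
Visit U → queue [N, K, X, S, Z]
Visit N → queue [K, X, S, Z]
Visit K → queue [X, S, Z]
Visit X → queue [S, Z]
Visit S → queue [Z]
Visit Z → queue []

M -> Q -> O -> L -> Y -> T -> R -> W -> P -> V -> U -> N -> K -> X -> S -> Z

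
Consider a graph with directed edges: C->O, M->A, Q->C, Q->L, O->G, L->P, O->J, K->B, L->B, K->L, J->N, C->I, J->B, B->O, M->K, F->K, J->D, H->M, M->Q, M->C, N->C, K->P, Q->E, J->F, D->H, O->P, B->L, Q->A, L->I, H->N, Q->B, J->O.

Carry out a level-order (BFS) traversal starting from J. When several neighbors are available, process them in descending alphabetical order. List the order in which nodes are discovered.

J, O, N, F, D, B, P, G, C, K, H, L, I, M, Q, A, E

Visit J; enqueue O, N, F, D, B → queue [O, N, F, D, B]
Visit O; enqueue P, G → queue [N, F, D, B, P, G]
Visit N; enqueue C → queue [F, D, B, P, G, C]
Visit F; enqueue K → queue [D, B, P, G, C, K]
Visit D; enqueue H → queue [B, P, G, C, K, H]
Visit B; enqueue L → queue [P, G, C, K, H, L]
Visit P → queue [G, C, K, H, L]
Visit G → queue [C, K, H, L]
Visit C; enqueue I → queue [K, H, L, I]
Visit K → queue [H, L, I]
Visit H; enqueue M → queue [L, I, M]
Visit L → queue [I, M]
Visit I → queue [M]
Visit M; enqueue Q, A → queue [Q, A]
Visit Q; enqueue E → queue [A, E]
Visit A → queue [E]
Visit E → queue []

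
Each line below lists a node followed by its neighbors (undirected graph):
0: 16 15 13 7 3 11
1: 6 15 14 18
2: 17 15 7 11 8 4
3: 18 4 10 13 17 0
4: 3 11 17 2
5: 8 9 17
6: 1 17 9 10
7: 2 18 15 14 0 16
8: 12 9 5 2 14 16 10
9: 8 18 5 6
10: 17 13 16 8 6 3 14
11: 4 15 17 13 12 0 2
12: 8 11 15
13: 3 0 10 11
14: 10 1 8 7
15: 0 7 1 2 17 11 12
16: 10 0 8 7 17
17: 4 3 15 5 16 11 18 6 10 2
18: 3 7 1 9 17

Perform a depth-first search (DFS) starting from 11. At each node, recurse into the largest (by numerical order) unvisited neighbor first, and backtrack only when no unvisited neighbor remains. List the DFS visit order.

11 17 18 9 8 16 10 14 7 15 12 2 4 3 13 0 1 6 5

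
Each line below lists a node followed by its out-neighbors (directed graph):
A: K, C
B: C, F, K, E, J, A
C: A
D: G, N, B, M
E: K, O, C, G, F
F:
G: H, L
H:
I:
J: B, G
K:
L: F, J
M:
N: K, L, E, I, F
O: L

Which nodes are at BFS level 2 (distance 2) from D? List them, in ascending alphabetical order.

A, C, E, F, H, I, J, K, L

Level 0: D
Level 1: B, G, M, N
Level 2: A, C, E, F, H, I, J, K, L
Level 3: O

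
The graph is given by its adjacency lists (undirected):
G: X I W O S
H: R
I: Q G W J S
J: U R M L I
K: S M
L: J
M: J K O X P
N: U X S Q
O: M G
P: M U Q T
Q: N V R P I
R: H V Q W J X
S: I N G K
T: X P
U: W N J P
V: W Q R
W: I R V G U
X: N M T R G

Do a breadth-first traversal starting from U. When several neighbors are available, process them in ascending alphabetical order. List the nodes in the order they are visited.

Visit U; enqueue J, N, P, W → queue [J, N, P, W]
Visit J; enqueue I, L, M, R → queue [N, P, W, I, L, M, R]
Visit N; enqueue Q, S, X → queue [P, W, I, L, M, R, Q, S, X]
Visit P; enqueue T → queue [W, I, L, M, R, Q, S, X, T]
Visit W; enqueue G, V → queue [I, L, M, R, Q, S, X, T, G, V]
Visit I → queue [L, M, R, Q, S, X, T, G, V]
Visit L → queue [M, R, Q, S, X, T, G, V]
Visit M; enqueue K, O → queue [R, Q, S, X, T, G, V, K, O]
Visit R; enqueue H → queue [Q, S, X, T, G, V, K, O, H]
Visit Q → queue [S, X, T, G, V, K, O, H]
Visit S → queue [X, T, G, V, K, O, H]
Visit X → queue [T, G, V, K, O, H]
Visit T → queue [G, V, K, O, H]
Visit G → queue [V, K, O, H]
Visit V → queue [K, O, H]
Visit K → queue [O, H]
Visit O → queue [H]
Visit H → queue []

U → J → N → P → W → I → L → M → R → Q → S → X → T → G → V → K → O → H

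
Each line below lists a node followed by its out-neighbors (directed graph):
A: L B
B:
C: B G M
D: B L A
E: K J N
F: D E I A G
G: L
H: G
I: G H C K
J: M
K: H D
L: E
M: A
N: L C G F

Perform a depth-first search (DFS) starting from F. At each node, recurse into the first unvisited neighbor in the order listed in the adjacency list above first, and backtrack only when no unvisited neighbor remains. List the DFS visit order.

Visit F
F → D
D → B
D → L
L → E
E → K
K → H
H → G
E → J
J → M
M → A
E → N
N → C
F → I

F D B L E K H G J M A N C I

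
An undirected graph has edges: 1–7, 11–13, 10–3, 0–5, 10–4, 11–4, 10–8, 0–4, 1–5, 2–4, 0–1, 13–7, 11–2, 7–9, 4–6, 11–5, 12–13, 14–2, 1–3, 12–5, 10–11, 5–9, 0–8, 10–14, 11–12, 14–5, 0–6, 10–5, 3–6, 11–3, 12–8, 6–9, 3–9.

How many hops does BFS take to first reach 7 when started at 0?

2

Level 0: 0
Level 1: 1, 4, 5, 6, 8
Level 2: 2, 3, 7, 9, 10, 11, 12, 14
Level 3: 13
7 first appears at level 2.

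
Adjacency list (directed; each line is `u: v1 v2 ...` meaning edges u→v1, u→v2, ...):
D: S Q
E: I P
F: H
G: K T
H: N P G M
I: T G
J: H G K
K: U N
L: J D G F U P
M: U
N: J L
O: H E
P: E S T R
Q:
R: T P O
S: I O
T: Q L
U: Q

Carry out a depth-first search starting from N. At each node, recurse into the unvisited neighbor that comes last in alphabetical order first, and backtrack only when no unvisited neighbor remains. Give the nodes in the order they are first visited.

Visit N
N → L
L → U
U → Q
L → P
P → T
P → S
S → O
O → H
H → M
H → G
G → K
O → E
E → I
P → R
L → J
L → F
L → D

N → L → U → Q → P → T → S → O → H → M → G → K → E → I → R → J → F → D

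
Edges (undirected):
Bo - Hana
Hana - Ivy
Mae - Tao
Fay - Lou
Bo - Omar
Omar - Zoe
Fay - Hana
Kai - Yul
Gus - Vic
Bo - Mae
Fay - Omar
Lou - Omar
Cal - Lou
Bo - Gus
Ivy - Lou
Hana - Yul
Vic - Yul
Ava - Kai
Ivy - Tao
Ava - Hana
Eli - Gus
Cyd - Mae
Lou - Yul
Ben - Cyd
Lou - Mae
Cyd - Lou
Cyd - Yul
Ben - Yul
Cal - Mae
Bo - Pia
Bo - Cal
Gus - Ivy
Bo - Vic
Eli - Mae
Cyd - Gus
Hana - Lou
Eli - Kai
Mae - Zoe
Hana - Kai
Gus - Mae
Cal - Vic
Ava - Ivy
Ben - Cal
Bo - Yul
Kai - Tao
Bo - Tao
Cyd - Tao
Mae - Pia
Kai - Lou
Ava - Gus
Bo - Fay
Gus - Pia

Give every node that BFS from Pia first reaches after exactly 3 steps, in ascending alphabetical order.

Ben, Kai

Level 0: Pia
Level 1: Bo, Gus, Mae
Level 2: Ava, Cal, Cyd, Eli, Fay, Hana, Ivy, Lou, Omar, Tao, Vic, Yul, Zoe
Level 3: Ben, Kai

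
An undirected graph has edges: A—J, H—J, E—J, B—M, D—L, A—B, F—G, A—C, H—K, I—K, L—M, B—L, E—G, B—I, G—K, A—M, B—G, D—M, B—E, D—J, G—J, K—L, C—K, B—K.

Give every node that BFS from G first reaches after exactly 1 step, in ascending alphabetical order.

B, E, F, J, K

Level 0: G
Level 1: B, E, F, J, K
Level 2: A, C, D, H, I, L, M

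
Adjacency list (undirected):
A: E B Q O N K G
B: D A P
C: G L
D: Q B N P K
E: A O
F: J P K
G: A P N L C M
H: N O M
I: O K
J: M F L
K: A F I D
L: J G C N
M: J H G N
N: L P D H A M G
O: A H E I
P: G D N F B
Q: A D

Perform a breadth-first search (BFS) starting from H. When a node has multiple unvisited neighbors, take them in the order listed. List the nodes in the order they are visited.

Visit H; enqueue N, O, M → queue [N, O, M]
Visit N; enqueue L, P, D, A, G → queue [O, M, L, P, D, A, G]
Visit O; enqueue E, I → queue [M, L, P, D, A, G, E, I]
Visit M; enqueue J → queue [L, P, D, A, G, E, I, J]
Visit L; enqueue C → queue [P, D, A, G, E, I, J, C]
Visit P; enqueue F, B → queue [D, A, G, E, I, J, C, F, B]
Visit D; enqueue Q, K → queue [A, G, E, I, J, C, F, B, Q, K]
Visit A → queue [G, E, I, J, C, F, B, Q, K]
Visit G → queue [E, I, J, C, F, B, Q, K]
Visit E → queue [I, J, C, F, B, Q, K]
Visit I → queue [J, C, F, B, Q, K]
Visit J → queue [C, F, B, Q, K]
Visit C → queue [F, B, Q, K]
Visit F → queue [B, Q, K]
Visit B → queue [Q, K]
Visit Q → queue [K]
Visit K → queue []

H N O M L P D A G E I J C F B Q K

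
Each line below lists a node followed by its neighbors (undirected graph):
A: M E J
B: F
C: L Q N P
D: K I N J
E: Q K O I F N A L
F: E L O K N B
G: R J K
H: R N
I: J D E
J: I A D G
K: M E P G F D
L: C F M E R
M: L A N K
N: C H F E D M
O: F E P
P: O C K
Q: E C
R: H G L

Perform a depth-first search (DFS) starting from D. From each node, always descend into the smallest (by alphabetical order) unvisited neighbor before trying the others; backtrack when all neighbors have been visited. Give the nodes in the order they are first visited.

D I E A J G K F B L C N H R M P O Q

Visit D
D → I
I → E
E → A
A → J
J → G
G → K
K → F
F → B
F → L
L → C
C → N
N → H
H → R
N → M
C → P
P → O
C → Q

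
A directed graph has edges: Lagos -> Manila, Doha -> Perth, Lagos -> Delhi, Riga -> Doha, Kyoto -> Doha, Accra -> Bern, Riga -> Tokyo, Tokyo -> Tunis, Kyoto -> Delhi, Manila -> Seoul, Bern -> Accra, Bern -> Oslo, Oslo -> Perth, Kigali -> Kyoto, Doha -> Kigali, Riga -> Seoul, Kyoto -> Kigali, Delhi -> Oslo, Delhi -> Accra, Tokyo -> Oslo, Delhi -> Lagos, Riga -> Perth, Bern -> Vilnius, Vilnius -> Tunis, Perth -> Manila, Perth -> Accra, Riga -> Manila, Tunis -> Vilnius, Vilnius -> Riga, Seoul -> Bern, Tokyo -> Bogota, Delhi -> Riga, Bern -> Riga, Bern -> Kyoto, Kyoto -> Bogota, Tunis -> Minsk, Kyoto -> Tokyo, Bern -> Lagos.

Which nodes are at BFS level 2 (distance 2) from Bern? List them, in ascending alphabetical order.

Level 0: Bern
Level 1: Accra, Kyoto, Lagos, Oslo, Riga, Vilnius
Level 2: Bogota, Delhi, Doha, Kigali, Manila, Perth, Seoul, Tokyo, Tunis
Level 3: Minsk

Bogota, Delhi, Doha, Kigali, Manila, Perth, Seoul, Tokyo, Tunis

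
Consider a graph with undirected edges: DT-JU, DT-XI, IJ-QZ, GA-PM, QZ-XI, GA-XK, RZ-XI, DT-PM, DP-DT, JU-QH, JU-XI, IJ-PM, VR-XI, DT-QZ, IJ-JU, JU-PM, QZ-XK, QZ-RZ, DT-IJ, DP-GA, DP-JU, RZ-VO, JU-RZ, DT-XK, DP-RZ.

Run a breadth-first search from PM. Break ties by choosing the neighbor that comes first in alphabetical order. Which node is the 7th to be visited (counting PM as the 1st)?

QZ

Visit PM; enqueue DT, GA, IJ, JU → queue [DT, GA, IJ, JU]
Visit DT; enqueue DP, QZ, XI, XK → queue [GA, IJ, JU, DP, QZ, XI, XK]
Visit GA → queue [IJ, JU, DP, QZ, XI, XK]
Visit IJ → queue [JU, DP, QZ, XI, XK]
Visit JU; enqueue QH, RZ → queue [DP, QZ, XI, XK, QH, RZ]
Visit DP → queue [QZ, XI, XK, QH, RZ]
Visit QZ → queue [XI, XK, QH, RZ]
Visit XI; enqueue VR → queue [XK, QH, RZ, VR]
Visit XK → queue [QH, RZ, VR]
Visit QH → queue [RZ, VR]
Visit RZ; enqueue VO → queue [VR, VO]
Visit VR → queue [VO]
Visit VO → queue []

Visit order: PM, DT, GA, IJ, JU, DP, QZ, XI, XK, QH, RZ, VR, VO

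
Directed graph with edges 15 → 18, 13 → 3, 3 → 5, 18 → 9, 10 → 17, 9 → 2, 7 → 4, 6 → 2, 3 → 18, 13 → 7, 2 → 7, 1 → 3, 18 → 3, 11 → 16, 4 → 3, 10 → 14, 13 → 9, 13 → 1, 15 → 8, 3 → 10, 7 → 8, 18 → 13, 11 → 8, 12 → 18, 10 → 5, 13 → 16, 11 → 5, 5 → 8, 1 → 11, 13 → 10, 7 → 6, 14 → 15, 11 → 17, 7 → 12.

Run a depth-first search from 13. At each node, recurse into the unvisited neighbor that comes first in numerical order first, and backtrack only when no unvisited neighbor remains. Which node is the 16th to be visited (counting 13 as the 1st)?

Visit 13
13 → 1
1 → 3
3 → 5
5 → 8
3 → 10
10 → 14
14 → 15
15 → 18
18 → 9
9 → 2
2 → 7
7 → 4
7 → 6
7 → 12
10 → 17
1 → 11
11 → 16

Visit order: 13, 1, 3, 5, 8, 10, 14, 15, 18, 9, 2, 7, 4, 6, 12, 17, 11, 16

17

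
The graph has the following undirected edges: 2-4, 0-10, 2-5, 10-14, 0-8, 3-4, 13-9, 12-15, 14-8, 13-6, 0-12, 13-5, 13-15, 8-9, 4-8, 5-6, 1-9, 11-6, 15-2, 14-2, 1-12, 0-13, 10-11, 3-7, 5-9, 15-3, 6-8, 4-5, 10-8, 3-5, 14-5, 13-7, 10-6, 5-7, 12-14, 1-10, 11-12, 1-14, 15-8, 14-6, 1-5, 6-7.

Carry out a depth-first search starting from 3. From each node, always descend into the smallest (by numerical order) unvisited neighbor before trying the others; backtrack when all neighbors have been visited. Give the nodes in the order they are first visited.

Visit 3
3 → 4
4 → 2
2 → 5
5 → 1
1 → 9
9 → 8
8 → 0
0 → 10
10 → 6
6 → 7
7 → 13
13 → 15
15 → 12
12 → 11
12 → 14

3, 4, 2, 5, 1, 9, 8, 0, 10, 6, 7, 13, 15, 12, 11, 14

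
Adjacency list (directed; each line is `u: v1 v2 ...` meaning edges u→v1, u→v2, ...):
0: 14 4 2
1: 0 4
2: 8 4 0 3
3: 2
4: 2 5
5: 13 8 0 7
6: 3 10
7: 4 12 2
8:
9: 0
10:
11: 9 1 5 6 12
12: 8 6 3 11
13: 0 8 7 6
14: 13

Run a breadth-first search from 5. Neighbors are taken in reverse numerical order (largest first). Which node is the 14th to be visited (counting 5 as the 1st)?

Visit 5; enqueue 13, 8, 7, 0 → queue [13, 8, 7, 0]
Visit 13; enqueue 6 → queue [8, 7, 0, 6]
Visit 8 → queue [7, 0, 6]
Visit 7; enqueue 12, 4, 2 → queue [0, 6, 12, 4, 2]
Visit 0; enqueue 14 → queue [6, 12, 4, 2, 14]
Visit 6; enqueue 10, 3 → queue [12, 4, 2, 14, 10, 3]
Visit 12; enqueue 11 → queue [4, 2, 14, 10, 3, 11]
Visit 4 → queue [2, 14, 10, 3, 11]
Visit 2 → queue [14, 10, 3, 11]
Visit 14 → queue [10, 3, 11]
Visit 10 → queue [3, 11]
Visit 3 → queue [11]
Visit 11; enqueue 9, 1 → queue [9, 1]
Visit 9 → queue [1]
Visit 1 → queue []

Visit order: 5, 13, 8, 7, 0, 6, 12, 4, 2, 14, 10, 3, 11, 9, 1

9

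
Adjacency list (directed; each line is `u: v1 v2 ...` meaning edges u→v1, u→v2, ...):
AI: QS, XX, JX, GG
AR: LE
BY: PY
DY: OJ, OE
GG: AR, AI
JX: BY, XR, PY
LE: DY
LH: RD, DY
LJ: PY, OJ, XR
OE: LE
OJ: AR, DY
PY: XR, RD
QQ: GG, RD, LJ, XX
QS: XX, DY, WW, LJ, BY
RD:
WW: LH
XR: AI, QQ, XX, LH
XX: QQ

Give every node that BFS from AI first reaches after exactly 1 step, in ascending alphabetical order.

GG, JX, QS, XX

Level 0: AI
Level 1: GG, JX, QS, XX
Level 2: AR, BY, DY, LJ, PY, QQ, WW, XR
Level 3: LE, LH, OE, OJ, RD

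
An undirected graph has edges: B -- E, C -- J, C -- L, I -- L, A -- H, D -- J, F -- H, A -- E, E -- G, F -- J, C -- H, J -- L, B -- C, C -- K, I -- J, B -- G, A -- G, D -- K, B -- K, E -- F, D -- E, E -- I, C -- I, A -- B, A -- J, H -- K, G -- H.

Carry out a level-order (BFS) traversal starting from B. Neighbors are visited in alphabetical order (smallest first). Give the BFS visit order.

B A C E G K H J I L D F

Visit B; enqueue A, C, E, G, K → queue [A, C, E, G, K]
Visit A; enqueue H, J → queue [C, E, G, K, H, J]
Visit C; enqueue I, L → queue [E, G, K, H, J, I, L]
Visit E; enqueue D, F → queue [G, K, H, J, I, L, D, F]
Visit G → queue [K, H, J, I, L, D, F]
Visit K → queue [H, J, I, L, D, F]
Visit H → queue [J, I, L, D, F]
Visit J → queue [I, L, D, F]
Visit I → queue [L, D, F]
Visit L → queue [D, F]
Visit D → queue [F]
Visit F → queue []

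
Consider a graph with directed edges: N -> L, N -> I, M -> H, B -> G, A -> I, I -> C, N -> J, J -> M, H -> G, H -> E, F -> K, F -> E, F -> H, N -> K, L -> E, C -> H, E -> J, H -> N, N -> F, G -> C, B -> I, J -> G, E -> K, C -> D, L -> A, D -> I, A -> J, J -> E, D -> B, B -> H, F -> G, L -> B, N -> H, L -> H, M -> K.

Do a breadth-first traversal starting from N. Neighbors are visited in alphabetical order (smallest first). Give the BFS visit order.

N, F, H, I, J, K, L, E, G, C, M, A, B, D

Visit N; enqueue F, H, I, J, K, L → queue [F, H, I, J, K, L]
Visit F; enqueue E, G → queue [H, I, J, K, L, E, G]
Visit H → queue [I, J, K, L, E, G]
Visit I; enqueue C → queue [J, K, L, E, G, C]
Visit J; enqueue M → queue [K, L, E, G, C, M]
Visit K → queue [L, E, G, C, M]
Visit L; enqueue A, B → queue [E, G, C, M, A, B]
Visit E → queue [G, C, M, A, B]
Visit G → queue [C, M, A, B]
Visit C; enqueue D → queue [M, A, B, D]
Visit M → queue [A, B, D]
Visit A → queue [B, D]
Visit B → queue [D]
Visit D → queue []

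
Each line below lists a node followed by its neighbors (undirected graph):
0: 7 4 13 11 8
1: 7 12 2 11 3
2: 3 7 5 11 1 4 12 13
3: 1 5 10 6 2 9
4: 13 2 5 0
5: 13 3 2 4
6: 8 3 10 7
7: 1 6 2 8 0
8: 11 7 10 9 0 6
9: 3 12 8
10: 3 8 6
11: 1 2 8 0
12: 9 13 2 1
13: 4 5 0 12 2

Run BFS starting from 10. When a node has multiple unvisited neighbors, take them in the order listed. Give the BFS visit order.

10 → 3 → 8 → 6 → 1 → 5 → 2 → 9 → 11 → 7 → 0 → 12 → 13 → 4

Visit 10; enqueue 3, 8, 6 → queue [3, 8, 6]
Visit 3; enqueue 1, 5, 2, 9 → queue [8, 6, 1, 5, 2, 9]
Visit 8; enqueue 11, 7, 0 → queue [6, 1, 5, 2, 9, 11, 7, 0]
Visit 6 → queue [1, 5, 2, 9, 11, 7, 0]
Visit 1; enqueue 12 → queue [5, 2, 9, 11, 7, 0, 12]
Visit 5; enqueue 13, 4 → queue [2, 9, 11, 7, 0, 12, 13, 4]
Visit 2 → queue [9, 11, 7, 0, 12, 13, 4]
Visit 9 → queue [11, 7, 0, 12, 13, 4]
Visit 11 → queue [7, 0, 12, 13, 4]
Visit 7 → queue [0, 12, 13, 4]
Visit 0 → queue [12, 13, 4]
Visit 12 → queue [13, 4]
Visit 13 → queue [4]
Visit 4 → queue []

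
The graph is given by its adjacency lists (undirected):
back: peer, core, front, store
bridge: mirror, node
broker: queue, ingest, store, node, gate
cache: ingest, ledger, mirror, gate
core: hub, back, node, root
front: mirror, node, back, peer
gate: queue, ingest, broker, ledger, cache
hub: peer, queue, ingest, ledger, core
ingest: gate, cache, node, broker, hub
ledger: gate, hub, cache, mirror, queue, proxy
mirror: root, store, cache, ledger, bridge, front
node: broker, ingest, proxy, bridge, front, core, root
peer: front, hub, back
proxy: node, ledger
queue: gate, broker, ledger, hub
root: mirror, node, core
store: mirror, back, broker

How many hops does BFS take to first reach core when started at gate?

3

Level 0: gate
Level 1: broker, cache, ingest, ledger, queue
Level 2: hub, mirror, node, proxy, store
Level 3: back, bridge, core, front, peer, root
core first appears at level 3.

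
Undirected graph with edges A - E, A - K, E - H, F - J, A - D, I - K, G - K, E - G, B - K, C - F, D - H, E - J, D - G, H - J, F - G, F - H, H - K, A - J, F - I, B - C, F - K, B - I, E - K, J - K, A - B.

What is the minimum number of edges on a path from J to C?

2

Level 0: J
Level 1: A, E, F, H, K
Level 2: B, C, D, G, I
C first appears at level 2.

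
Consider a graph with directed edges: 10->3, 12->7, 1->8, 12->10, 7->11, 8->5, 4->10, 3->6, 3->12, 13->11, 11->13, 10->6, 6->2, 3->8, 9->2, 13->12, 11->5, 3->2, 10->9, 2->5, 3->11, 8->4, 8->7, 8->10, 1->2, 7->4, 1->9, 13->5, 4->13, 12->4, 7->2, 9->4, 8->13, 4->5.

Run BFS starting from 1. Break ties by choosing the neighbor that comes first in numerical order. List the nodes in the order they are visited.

1, 2, 8, 9, 5, 4, 7, 10, 13, 11, 3, 6, 12

Visit 1; enqueue 2, 8, 9 → queue [2, 8, 9]
Visit 2; enqueue 5 → queue [8, 9, 5]
Visit 8; enqueue 4, 7, 10, 13 → queue [9, 5, 4, 7, 10, 13]
Visit 9 → queue [5, 4, 7, 10, 13]
Visit 5 → queue [4, 7, 10, 13]
Visit 4 → queue [7, 10, 13]
Visit 7; enqueue 11 → queue [10, 13, 11]
Visit 10; enqueue 3, 6 → queue [13, 11, 3, 6]
Visit 13; enqueue 12 → queue [11, 3, 6, 12]
Visit 11 → queue [3, 6, 12]
Visit 3 → queue [6, 12]
Visit 6 → queue [12]
Visit 12 → queue []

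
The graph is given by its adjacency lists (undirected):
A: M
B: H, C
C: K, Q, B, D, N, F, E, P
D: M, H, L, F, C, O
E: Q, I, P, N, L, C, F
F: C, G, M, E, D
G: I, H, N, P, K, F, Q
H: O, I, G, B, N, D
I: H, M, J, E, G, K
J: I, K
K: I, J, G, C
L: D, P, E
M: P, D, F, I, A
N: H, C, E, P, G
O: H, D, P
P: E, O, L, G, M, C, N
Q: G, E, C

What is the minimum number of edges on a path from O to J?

Level 0: O
Level 1: D, H, P
Level 2: B, C, E, F, G, I, L, M, N
Level 3: A, J, K, Q
J first appears at level 3.

3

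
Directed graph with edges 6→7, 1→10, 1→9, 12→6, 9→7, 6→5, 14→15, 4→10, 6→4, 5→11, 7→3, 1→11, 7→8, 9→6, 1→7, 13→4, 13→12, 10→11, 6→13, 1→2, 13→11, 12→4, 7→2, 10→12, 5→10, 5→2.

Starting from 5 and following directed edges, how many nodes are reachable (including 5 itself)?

BFS from 5 visits: 5, 11, 10, 2, 12, 6, 4, 13, 7, 8, 3
Reachable nodes: 11 of 15 total.

11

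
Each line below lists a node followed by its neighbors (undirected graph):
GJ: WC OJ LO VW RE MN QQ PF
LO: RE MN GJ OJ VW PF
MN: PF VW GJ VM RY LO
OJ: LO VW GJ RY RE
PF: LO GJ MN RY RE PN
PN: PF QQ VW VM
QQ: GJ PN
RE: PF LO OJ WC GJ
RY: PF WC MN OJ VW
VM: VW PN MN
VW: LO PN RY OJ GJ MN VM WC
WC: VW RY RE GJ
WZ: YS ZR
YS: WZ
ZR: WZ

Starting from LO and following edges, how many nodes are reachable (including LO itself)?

12

BFS from LO visits: LO, RE, MN, GJ, OJ, VW, PF, WC, VM, RY, QQ, PN
Reachable nodes: 12 of 15 total.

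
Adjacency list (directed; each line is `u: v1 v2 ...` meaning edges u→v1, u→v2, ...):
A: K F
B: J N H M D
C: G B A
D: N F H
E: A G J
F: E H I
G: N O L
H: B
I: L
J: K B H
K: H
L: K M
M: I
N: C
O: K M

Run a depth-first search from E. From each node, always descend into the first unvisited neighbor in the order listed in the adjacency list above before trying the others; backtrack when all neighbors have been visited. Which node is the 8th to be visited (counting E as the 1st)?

Visit E
E → A
A → K
K → H
H → B
B → J
B → N
N → C
C → G
G → O
O → M
M → I
I → L
B → D
D → F

Visit order: E, A, K, H, B, J, N, C, G, O, M, I, L, D, F

C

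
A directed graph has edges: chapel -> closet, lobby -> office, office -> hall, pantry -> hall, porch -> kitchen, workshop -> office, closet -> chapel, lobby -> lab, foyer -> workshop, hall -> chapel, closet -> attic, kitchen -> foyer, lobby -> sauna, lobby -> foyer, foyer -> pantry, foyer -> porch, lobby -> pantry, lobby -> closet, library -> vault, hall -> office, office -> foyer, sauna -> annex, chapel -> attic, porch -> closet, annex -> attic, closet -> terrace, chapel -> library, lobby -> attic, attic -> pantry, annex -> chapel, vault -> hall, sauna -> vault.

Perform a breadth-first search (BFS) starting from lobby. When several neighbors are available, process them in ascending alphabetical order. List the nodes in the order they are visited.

Visit lobby; enqueue attic, closet, foyer, lab, office, pantry, sauna → queue [attic, closet, foyer, lab, office, pantry, sauna]
Visit attic → queue [closet, foyer, lab, office, pantry, sauna]
Visit closet; enqueue chapel, terrace → queue [foyer, lab, office, pantry, sauna, chapel, terrace]
Visit foyer; enqueue porch, workshop → queue [lab, office, pantry, sauna, chapel, terrace, porch, workshop]
Visit lab → queue [office, pantry, sauna, chapel, terrace, porch, workshop]
Visit office; enqueue hall → queue [pantry, sauna, chapel, terrace, porch, workshop, hall]
Visit pantry → queue [sauna, chapel, terrace, porch, workshop, hall]
Visit sauna; enqueue annex, vault → queue [chapel, terrace, porch, workshop, hall, annex, vault]
Visit chapel; enqueue library → queue [terrace, porch, workshop, hall, annex, vault, library]
Visit terrace → queue [porch, workshop, hall, annex, vault, library]
Visit porch; enqueue kitchen → queue [workshop, hall, annex, vault, library, kitchen]
Visit workshop → queue [hall, annex, vault, library, kitchen]
Visit hall → queue [annex, vault, library, kitchen]
Visit annex → queue [vault, library, kitchen]
Visit vault → queue [library, kitchen]
Visit library → queue [kitchen]
Visit kitchen → queue []

lobby, attic, closet, foyer, lab, office, pantry, sauna, chapel, terrace, porch, workshop, hall, annex, vault, library, kitchen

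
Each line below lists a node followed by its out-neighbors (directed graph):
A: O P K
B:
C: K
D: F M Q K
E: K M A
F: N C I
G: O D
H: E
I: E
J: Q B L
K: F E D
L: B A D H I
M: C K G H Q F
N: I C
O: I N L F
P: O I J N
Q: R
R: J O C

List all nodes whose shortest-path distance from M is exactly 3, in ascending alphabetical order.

A, J, L

Level 0: M
Level 1: C, F, G, H, K, Q
Level 2: D, E, I, N, O, R
Level 3: A, J, L
Level 4: B, P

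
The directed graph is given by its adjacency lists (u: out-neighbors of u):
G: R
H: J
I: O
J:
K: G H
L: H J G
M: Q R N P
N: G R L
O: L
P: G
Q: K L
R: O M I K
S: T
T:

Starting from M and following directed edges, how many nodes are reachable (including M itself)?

12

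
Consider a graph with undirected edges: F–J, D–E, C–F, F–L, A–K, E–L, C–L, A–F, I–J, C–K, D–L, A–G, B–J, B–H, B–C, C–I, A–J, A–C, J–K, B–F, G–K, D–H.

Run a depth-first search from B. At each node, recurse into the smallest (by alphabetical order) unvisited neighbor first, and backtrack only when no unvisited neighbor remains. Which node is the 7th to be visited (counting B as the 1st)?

Visit B
B → C
C → A
A → F
F → J
J → I
J → K
K → G
F → L
L → D
D → E
D → H

Visit order: B, C, A, F, J, I, K, G, L, D, E, H

K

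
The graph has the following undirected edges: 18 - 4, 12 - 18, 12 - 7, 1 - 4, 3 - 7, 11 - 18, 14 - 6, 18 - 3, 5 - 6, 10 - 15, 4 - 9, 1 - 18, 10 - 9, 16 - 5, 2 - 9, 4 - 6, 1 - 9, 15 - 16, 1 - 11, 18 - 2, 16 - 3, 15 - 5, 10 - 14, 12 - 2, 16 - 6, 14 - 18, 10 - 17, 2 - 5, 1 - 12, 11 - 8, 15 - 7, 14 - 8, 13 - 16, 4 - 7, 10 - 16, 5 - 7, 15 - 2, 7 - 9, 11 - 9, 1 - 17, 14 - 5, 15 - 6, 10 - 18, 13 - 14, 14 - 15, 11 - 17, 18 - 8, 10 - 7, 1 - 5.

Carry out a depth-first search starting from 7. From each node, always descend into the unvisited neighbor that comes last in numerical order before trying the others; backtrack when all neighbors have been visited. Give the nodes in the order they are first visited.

Visit 7
7 → 15
15 → 16
16 → 13
13 → 14
14 → 18
18 → 12
12 → 2
2 → 9
9 → 11
11 → 17
17 → 10
17 → 1
1 → 5
5 → 6
6 → 4
11 → 8
18 → 3

7 15 16 13 14 18 12 2 9 11 17 10 1 5 6 4 8 3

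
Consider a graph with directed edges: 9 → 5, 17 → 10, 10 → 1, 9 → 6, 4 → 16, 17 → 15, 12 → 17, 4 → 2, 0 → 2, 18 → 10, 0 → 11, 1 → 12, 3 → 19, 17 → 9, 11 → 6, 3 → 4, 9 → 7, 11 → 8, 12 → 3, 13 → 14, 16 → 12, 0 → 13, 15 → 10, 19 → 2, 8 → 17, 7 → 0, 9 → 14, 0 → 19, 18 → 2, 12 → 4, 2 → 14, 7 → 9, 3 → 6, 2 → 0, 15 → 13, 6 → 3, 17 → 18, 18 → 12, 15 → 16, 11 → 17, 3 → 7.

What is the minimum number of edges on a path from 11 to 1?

Level 0: 11
Level 1: 6, 8, 17
Level 2: 3, 9, 10, 15, 18
Level 3: 1, 2, 4, 5, 7, 12, 13, 14, 16, 19
Level 4: 0
1 first appears at level 3.

3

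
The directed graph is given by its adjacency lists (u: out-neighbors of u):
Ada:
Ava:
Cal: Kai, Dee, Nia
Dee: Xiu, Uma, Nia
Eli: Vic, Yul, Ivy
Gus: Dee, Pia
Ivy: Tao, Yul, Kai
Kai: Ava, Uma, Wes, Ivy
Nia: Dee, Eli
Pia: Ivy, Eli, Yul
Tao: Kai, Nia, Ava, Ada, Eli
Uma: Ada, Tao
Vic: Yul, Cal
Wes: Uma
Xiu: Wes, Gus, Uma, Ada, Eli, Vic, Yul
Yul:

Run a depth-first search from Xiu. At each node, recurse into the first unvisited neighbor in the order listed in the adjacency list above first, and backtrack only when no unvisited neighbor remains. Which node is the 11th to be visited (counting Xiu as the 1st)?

Visit Xiu
Xiu → Wes
Wes → Uma
Uma → Ada
Uma → Tao
Tao → Kai
Kai → Ava
Kai → Ivy
Ivy → Yul
Tao → Nia
Nia → Dee
Nia → Eli
Eli → Vic
Vic → Cal
Xiu → Gus
Gus → Pia

Visit order: Xiu, Wes, Uma, Ada, Tao, Kai, Ava, Ivy, Yul, Nia, Dee, Eli, Vic, Cal, Gus, Pia

Dee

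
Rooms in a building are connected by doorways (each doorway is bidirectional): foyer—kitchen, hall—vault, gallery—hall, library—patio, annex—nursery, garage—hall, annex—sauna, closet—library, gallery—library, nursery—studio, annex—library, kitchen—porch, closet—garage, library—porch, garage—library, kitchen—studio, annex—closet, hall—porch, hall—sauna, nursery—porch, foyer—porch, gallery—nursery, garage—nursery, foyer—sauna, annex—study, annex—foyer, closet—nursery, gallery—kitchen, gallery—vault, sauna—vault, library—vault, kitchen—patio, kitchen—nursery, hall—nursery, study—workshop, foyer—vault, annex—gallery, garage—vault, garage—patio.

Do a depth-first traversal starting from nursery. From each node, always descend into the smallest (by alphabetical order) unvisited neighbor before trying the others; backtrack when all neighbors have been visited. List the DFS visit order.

Visit nursery
nursery → annex
annex → closet
closet → garage
garage → hall
hall → gallery
gallery → kitchen
kitchen → foyer
foyer → porch
porch → library
library → patio
library → vault
vault → sauna
kitchen → studio
annex → study
study → workshop

nursery -> annex -> closet -> garage -> hall -> gallery -> kitchen -> foyer -> porch -> library -> patio -> vault -> sauna -> studio -> study -> workshop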